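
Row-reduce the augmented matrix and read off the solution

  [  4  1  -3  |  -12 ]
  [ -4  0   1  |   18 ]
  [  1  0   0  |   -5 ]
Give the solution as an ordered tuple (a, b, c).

ρ1 → 1/4·ρ1
  [  1  1/4  -3/4  |  -3 ]
  [ -4    0     1  |  18 ]
  [  1    0     0  |  -5 ]
ρ2 → ρ2 + 4·ρ1
  [ 1  1/4  -3/4  |  -3 ]
  [ 0    1    -2  |   6 ]
  [ 1    0     0  |  -5 ]
ρ3 → ρ3 − ρ1
  [ 1   1/4  -3/4  |  -3 ]
  [ 0     1    -2  |   6 ]
  [ 0  -1/4   3/4  |  -2 ]
ρ3 → ρ3 + 1/4·ρ2
  [ 1  1/4  -3/4  |    -3 ]
  [ 0    1    -2  |     6 ]
  [ 0    0   1/4  |  -1/2 ]
ρ3 → 4·ρ3
  [ 1  1/4  -3/4  |  -3 ]
  [ 0    1    -2  |   6 ]
  [ 0    0     1  |  -2 ]
ρ2 → ρ2 + 2·ρ3
  [ 1  1/4  -3/4  |  -3 ]
  [ 0    1     0  |   2 ]
  [ 0    0     1  |  -2 ]
ρ1 → ρ1 + 3/4·ρ3
  [ 1  1/4  0  |  -9/2 ]
  [ 0    1  0  |     2 ]
  [ 0    0  1  |    -2 ]
ρ1 → ρ1 − 1/4·ρ2
  [ 1  0  0  |  -5 ]
  [ 0  1  0  |   2 ]
  [ 0  0  1  |  -2 ]
Reading off the last column: a = -5, b = 2, c = -2.

(-5, 2, -2)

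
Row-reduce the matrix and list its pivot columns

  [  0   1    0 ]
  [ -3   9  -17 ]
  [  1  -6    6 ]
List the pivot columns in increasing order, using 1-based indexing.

ρ1 <=> ρ2
ρ1 := -1/3·ρ1
ρ3 := ρ3 − ρ1
ρ3 := ρ3 + 3·ρ2
ρ3 := 3·ρ3
ρ1 := ρ1 − 17/3·ρ3
ρ1 := ρ1 + 3·ρ2
Pivot columns are the columns containing a leading 1.

1, 2, 3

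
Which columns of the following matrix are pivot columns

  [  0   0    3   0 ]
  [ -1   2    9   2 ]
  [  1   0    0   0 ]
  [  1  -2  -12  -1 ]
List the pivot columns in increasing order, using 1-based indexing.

1, 2, 3, 4

R1 <=> R2
R1 := -1·R1
R3 := R3 − R1
R4 := R4 − R1
R2 <=> R3
R2 := 1/2·R2
R3 := 1/3·R3
R4 := R4 + 3·R3
R2 := R2 − R4
R1 := R1 + 2·R4
R2 := R2 − 9/2·R3
R1 := R1 + 9·R3
R1 := R1 + 2·R2
Pivot columns are the columns containing a leading 1.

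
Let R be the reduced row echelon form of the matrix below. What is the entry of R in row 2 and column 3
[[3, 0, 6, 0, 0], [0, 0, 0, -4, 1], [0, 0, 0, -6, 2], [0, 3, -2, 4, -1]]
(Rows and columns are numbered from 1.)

R1 := 1/3·R1
  [ 1  0   2   0   0 ]
  [ 0  0   0  -4   1 ]
  [ 0  0   0  -6   2 ]
  [ 0  3  -2   4  -1 ]
R2 ↔ R4
  [ 1  0   2   0   0 ]
  [ 0  3  -2   4  -1 ]
  [ 0  0   0  -6   2 ]
  [ 0  0   0  -4   1 ]
R2 := 1/3·R2
  [ 1  0     2    0     0 ]
  [ 0  1  -2/3  4/3  -1/3 ]
  [ 0  0     0   -6     2 ]
  [ 0  0     0   -4     1 ]
R3 := -1/6·R3
  [ 1  0     2    0     0 ]
  [ 0  1  -2/3  4/3  -1/3 ]
  [ 0  0     0    1  -1/3 ]
  [ 0  0     0   -4     1 ]
R4 := R4 + 4·R3
  [ 1  0     2    0     0 ]
  [ 0  1  -2/3  4/3  -1/3 ]
  [ 0  0     0    1  -1/3 ]
  [ 0  0     0    0  -1/3 ]
R4 := -3·R4
  [ 1  0     2    0     0 ]
  [ 0  1  -2/3  4/3  -1/3 ]
  [ 0  0     0    1  -1/3 ]
  [ 0  0     0    0     1 ]
R3 := R3 + 1/3·R4
  [ 1  0     2    0     0 ]
  [ 0  1  -2/3  4/3  -1/3 ]
  [ 0  0     0    1     0 ]
  [ 0  0     0    0     1 ]
R2 := R2 + 1/3·R4
  [ 1  0     2    0  0 ]
  [ 0  1  -2/3  4/3  0 ]
  [ 0  0     0    1  0 ]
  [ 0  0     0    0  1 ]
R2 := R2 − 4/3·R3
  [ 1  0     2  0  0 ]
  [ 0  1  -2/3  0  0 ]
  [ 0  0     0  1  0 ]
  [ 0  0     0  0  1 ]

-2/3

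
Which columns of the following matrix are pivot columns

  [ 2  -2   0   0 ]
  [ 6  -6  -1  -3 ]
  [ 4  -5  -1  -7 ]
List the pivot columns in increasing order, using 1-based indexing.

Multiply ρ1 by 1/2.
Subtract 6 times ρ1 from ρ2.
Subtract 4 times ρ1 from ρ3.
Swap ρ2 and ρ3.
Multiply ρ2 by -1.
Multiply ρ3 by -1.
Subtract ρ3 from ρ2.
Add ρ2 to ρ1.
Pivot columns are the columns containing a leading 1.

1, 2, 3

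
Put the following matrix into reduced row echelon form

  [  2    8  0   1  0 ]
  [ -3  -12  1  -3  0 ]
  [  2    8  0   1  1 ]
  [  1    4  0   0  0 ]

[[1, 4, 0, 0, 0], [0, 0, 1, 0, 0], [0, 0, 0, 1, 0], [0, 0, 0, 0, 1]]

R1 -> 1/2·R1
  [  1    4  0  1/2  0 ]
  [ -3  -12  1   -3  0 ]
  [  2    8  0    1  1 ]
  [  1    4  0    0  0 ]
R2 -> R2 + 3·R1
  [ 1  4  0   1/2  0 ]
  [ 0  0  1  -3/2  0 ]
  [ 2  8  0     1  1 ]
  [ 1  4  0     0  0 ]
R3 -> R3 − 2·R1
  [ 1  4  0   1/2  0 ]
  [ 0  0  1  -3/2  0 ]
  [ 0  0  0     0  1 ]
  [ 1  4  0     0  0 ]
R4 -> R4 − R1
  [ 1  4  0   1/2  0 ]
  [ 0  0  1  -3/2  0 ]
  [ 0  0  0     0  1 ]
  [ 0  0  0  -1/2  0 ]
R3 <=> R4
  [ 1  4  0   1/2  0 ]
  [ 0  0  1  -3/2  0 ]
  [ 0  0  0  -1/2  0 ]
  [ 0  0  0     0  1 ]
R3 -> -2·R3
  [ 1  4  0   1/2  0 ]
  [ 0  0  1  -3/2  0 ]
  [ 0  0  0     1  0 ]
  [ 0  0  0     0  1 ]
R2 -> R2 + 3/2·R3
  [ 1  4  0  1/2  0 ]
  [ 0  0  1    0  0 ]
  [ 0  0  0    1  0 ]
  [ 0  0  0    0  1 ]
R1 -> R1 − 1/2·R3
  [ 1  4  0  0  0 ]
  [ 0  0  1  0  0 ]
  [ 0  0  0  1  0 ]
  [ 0  0  0  0  1 ]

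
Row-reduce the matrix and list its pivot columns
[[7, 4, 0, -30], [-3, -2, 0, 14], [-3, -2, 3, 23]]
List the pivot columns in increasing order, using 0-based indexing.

Multiply R1 by 1/7.
  [  1  4/7  0  -30/7 ]
  [ -3   -2  0     14 ]
  [ -3   -2  3     23 ]
Add 3 times R1 to R2.
  [  1   4/7  0  -30/7 ]
  [  0  -2/7  0    8/7 ]
  [ -3    -2  3     23 ]
Add 3 times R1 to R3.
  [ 1   4/7  0  -30/7 ]
  [ 0  -2/7  0    8/7 ]
  [ 0  -2/7  3   71/7 ]
Multiply R2 by -7/2.
  [ 1   4/7  0  -30/7 ]
  [ 0     1  0     -4 ]
  [ 0  -2/7  3   71/7 ]
Add 2/7 times R2 to R3.
  [ 1  4/7  0  -30/7 ]
  [ 0    1  0     -4 ]
  [ 0    0  3      9 ]
Multiply R3 by 1/3.
  [ 1  4/7  0  -30/7 ]
  [ 0    1  0     -4 ]
  [ 0    0  1      3 ]
Subtract 4/7 times R2 from R1.
  [ 1  0  0  -2 ]
  [ 0  1  0  -4 ]
  [ 0  0  1   3 ]
Pivot columns are the columns containing a leading 1.

0, 1, 2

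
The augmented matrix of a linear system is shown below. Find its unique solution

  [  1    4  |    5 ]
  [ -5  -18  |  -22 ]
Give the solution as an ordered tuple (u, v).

ρ2 -> ρ2 + 5·ρ1
  [ 1  4  |  5 ]
  [ 0  2  |  3 ]
ρ2 -> 1/2·ρ2
  [ 1  4  |    5 ]
  [ 0  1  |  3/2 ]
ρ1 -> ρ1 − 4·ρ2
  [ 1  0  |   -1 ]
  [ 0  1  |  3/2 ]
Reading off the last column: u = -1, v = 3/2.

(-1, 3/2)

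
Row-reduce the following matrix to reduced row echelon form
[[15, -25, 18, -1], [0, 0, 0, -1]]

[[1, -5/3, 6/5, 0], [0, 0, 0, 1]]

R1 -> 1/15·R1
  [ 1  -5/3  6/5  -1/15 ]
  [ 0     0    0     -1 ]
R2 -> -1·R2
  [ 1  -5/3  6/5  -1/15 ]
  [ 0     0    0      1 ]
R1 -> R1 + 1/15·R2
  [ 1  -5/3  6/5  0 ]
  [ 0     0    0  1 ]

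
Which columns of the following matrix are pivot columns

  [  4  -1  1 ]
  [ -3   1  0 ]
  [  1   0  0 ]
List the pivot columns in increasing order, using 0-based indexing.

0, 1, 2

R1 := 1/4·R1
R2 := R2 + 3·R1
R3 := R3 − R1
R2 := 4·R2
R3 := R3 − 1/4·R2
R3 := -1·R3
R2 := R2 − 3·R3
R1 := R1 − 1/4·R3
R1 := R1 + 1/4·R2
Pivot columns are the columns containing a leading 1.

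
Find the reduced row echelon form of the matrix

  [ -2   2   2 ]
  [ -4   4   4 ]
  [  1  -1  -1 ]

R1 ← -1/2·R1
  [  1  -1  -1 ]
  [ -4   4   4 ]
  [  1  -1  -1 ]
R2 ← R2 + 4·R1
  [ 1  -1  -1 ]
  [ 0   0   0 ]
  [ 1  -1  -1 ]
R3 ← R3 − R1
  [ 1  -1  -1 ]
  [ 0   0   0 ]
  [ 0   0   0 ]

[[1, -1, -1], [0, 0, 0], [0, 0, 0]]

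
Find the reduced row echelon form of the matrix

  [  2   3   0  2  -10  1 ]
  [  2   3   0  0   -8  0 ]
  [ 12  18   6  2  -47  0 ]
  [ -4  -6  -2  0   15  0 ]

[[1, 3/2, 0, 0, -4, 0], [0, 0, 1, 0, 1/2, 0], [0, 0, 0, 1, -1, 0], [0, 0, 0, 0, 0, 1]]

R1 ← 1/2·R1
  [  1  3/2   0  1   -5  1/2 ]
  [  2    3   0  0   -8    0 ]
  [ 12   18   6  2  -47    0 ]
  [ -4   -6  -2  0   15    0 ]
R2 ← R2 − 2·R1
  [  1  3/2   0   1   -5  1/2 ]
  [  0    0   0  -2    2   -1 ]
  [ 12   18   6   2  -47    0 ]
  [ -4   -6  -2   0   15    0 ]
R3 ← R3 − 12·R1
  [  1  3/2   0    1  -5  1/2 ]
  [  0    0   0   -2   2   -1 ]
  [  0    0   6  -10  13   -6 ]
  [ -4   -6  -2    0  15    0 ]
R4 ← R4 + 4·R1
  [ 1  3/2   0    1  -5  1/2 ]
  [ 0    0   0   -2   2   -1 ]
  [ 0    0   6  -10  13   -6 ]
  [ 0    0  -2    4  -5    2 ]
R2 ↔ R3
  [ 1  3/2   0    1  -5  1/2 ]
  [ 0    0   6  -10  13   -6 ]
  [ 0    0   0   -2   2   -1 ]
  [ 0    0  -2    4  -5    2 ]
R2 ← 1/6·R2
  [ 1  3/2   0     1    -5  1/2 ]
  [ 0    0   1  -5/3  13/6   -1 ]
  [ 0    0   0    -2     2   -1 ]
  [ 0    0  -2     4    -5    2 ]
R4 ← R4 + 2·R2
  [ 1  3/2  0     1    -5  1/2 ]
  [ 0    0  1  -5/3  13/6   -1 ]
  [ 0    0  0    -2     2   -1 ]
  [ 0    0  0   2/3  -2/3    0 ]
R3 ← -1/2·R3
  [ 1  3/2  0     1    -5  1/2 ]
  [ 0    0  1  -5/3  13/6   -1 ]
  [ 0    0  0     1    -1  1/2 ]
  [ 0    0  0   2/3  -2/3    0 ]
R4 ← R4 − 2/3·R3
  [ 1  3/2  0     1    -5   1/2 ]
  [ 0    0  1  -5/3  13/6    -1 ]
  [ 0    0  0     1    -1   1/2 ]
  [ 0    0  0     0     0  -1/3 ]
R4 ← -3·R4
  [ 1  3/2  0     1    -5  1/2 ]
  [ 0    0  1  -5/3  13/6   -1 ]
  [ 0    0  0     1    -1  1/2 ]
  [ 0    0  0     0     0    1 ]
R3 ← R3 − 1/2·R4
  [ 1  3/2  0     1    -5  1/2 ]
  [ 0    0  1  -5/3  13/6   -1 ]
  [ 0    0  0     1    -1    0 ]
  [ 0    0  0     0     0    1 ]
R2 ← R2 + R4
  [ 1  3/2  0     1    -5  1/2 ]
  [ 0    0  1  -5/3  13/6    0 ]
  [ 0    0  0     1    -1    0 ]
  [ 0    0  0     0     0    1 ]
R1 ← R1 − 1/2·R4
  [ 1  3/2  0     1    -5  0 ]
  [ 0    0  1  -5/3  13/6  0 ]
  [ 0    0  0     1    -1  0 ]
  [ 0    0  0     0     0  1 ]
R2 ← R2 + 5/3·R3
  [ 1  3/2  0  1   -5  0 ]
  [ 0    0  1  0  1/2  0 ]
  [ 0    0  0  1   -1  0 ]
  [ 0    0  0  0    0  1 ]
R1 ← R1 − R3
  [ 1  3/2  0  0   -4  0 ]
  [ 0    0  1  0  1/2  0 ]
  [ 0    0  0  1   -1  0 ]
  [ 0    0  0  0    0  1 ]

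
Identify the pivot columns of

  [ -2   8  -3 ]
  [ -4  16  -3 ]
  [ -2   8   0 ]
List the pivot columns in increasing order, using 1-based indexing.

R1 := -1/2·R1
  [  1  -4  3/2 ]
  [ -4  16   -3 ]
  [ -2   8    0 ]
R2 := R2 + 4·R1
  [  1  -4  3/2 ]
  [  0   0    3 ]
  [ -2   8    0 ]
R3 := R3 + 2·R1
  [ 1  -4  3/2 ]
  [ 0   0    3 ]
  [ 0   0    3 ]
R2 := 1/3·R2
  [ 1  -4  3/2 ]
  [ 0   0    1 ]
  [ 0   0    3 ]
R3 := R3 − 3·R2
  [ 1  -4  3/2 ]
  [ 0   0    1 ]
  [ 0   0    0 ]
R1 := R1 − 3/2·R2
  [ 1  -4  0 ]
  [ 0   0  1 ]
  [ 0   0  0 ]
Pivot columns are the columns containing a leading 1.

1, 3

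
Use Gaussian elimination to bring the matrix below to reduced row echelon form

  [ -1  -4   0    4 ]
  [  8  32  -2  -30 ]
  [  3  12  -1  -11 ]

r1 -> -1·r1
  [ 1   4   0   -4 ]
  [ 8  32  -2  -30 ]
  [ 3  12  -1  -11 ]
r2 -> r2 − 8·r1
  [ 1   4   0   -4 ]
  [ 0   0  -2    2 ]
  [ 3  12  -1  -11 ]
r3 -> r3 − 3·r1
  [ 1  4   0  -4 ]
  [ 0  0  -2   2 ]
  [ 0  0  -1   1 ]
r2 -> -1/2·r2
  [ 1  4   0  -4 ]
  [ 0  0   1  -1 ]
  [ 0  0  -1   1 ]
r3 -> r3 + r2
  [ 1  4  0  -4 ]
  [ 0  0  1  -1 ]
  [ 0  0  0   0 ]

[[1, 4, 0, -4], [0, 0, 1, -1], [0, 0, 0, 0]]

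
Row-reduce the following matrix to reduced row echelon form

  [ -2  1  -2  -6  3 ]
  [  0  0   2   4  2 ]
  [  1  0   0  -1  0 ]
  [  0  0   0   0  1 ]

R1 → -1/2·R1
R3 → R3 − R1
R2 <-> R3
R2 → 2·R2
R3 → 1/2·R3
R3 → R3 − R4
R2 → R2 − 3·R4
R1 → R1 + 3/2·R4
R2 → R2 + 2·R3
R1 → R1 − R3
R1 → R1 + 1/2·R2

[[1, 0, 0, -1, 0], [0, 1, 0, -4, 0], [0, 0, 1, 2, 0], [0, 0, 0, 0, 1]]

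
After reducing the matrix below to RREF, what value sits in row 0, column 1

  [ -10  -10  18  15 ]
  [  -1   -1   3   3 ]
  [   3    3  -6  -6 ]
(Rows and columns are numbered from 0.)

1

r1 -> -1/10·r1
  [  1   1  -9/5  -3/2 ]
  [ -1  -1     3     3 ]
  [  3   3    -6    -6 ]
r2 -> r2 + r1
  [ 1  1  -9/5  -3/2 ]
  [ 0  0   6/5   3/2 ]
  [ 3  3    -6    -6 ]
r3 -> r3 − 3·r1
  [ 1  1  -9/5  -3/2 ]
  [ 0  0   6/5   3/2 ]
  [ 0  0  -3/5  -3/2 ]
r2 -> 5/6·r2
  [ 1  1  -9/5  -3/2 ]
  [ 0  0     1   5/4 ]
  [ 0  0  -3/5  -3/2 ]
r3 -> r3 + 3/5·r2
  [ 1  1  -9/5  -3/2 ]
  [ 0  0     1   5/4 ]
  [ 0  0     0  -3/4 ]
r3 -> -4/3·r3
  [ 1  1  -9/5  -3/2 ]
  [ 0  0     1   5/4 ]
  [ 0  0     0     1 ]
r2 -> r2 − 5/4·r3
  [ 1  1  -9/5  -3/2 ]
  [ 0  0     1     0 ]
  [ 0  0     0     1 ]
r1 -> r1 + 3/2·r3
  [ 1  1  -9/5  0 ]
  [ 0  0     1  0 ]
  [ 0  0     0  1 ]
r1 -> r1 + 9/5·r2
  [ 1  1  0  0 ]
  [ 0  0  1  0 ]
  [ 0  0  0  1 ]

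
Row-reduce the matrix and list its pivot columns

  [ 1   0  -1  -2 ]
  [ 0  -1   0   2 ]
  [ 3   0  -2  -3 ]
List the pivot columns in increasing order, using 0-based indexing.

R3 → R3 − 3·R1
  [ 1   0  -1  -2 ]
  [ 0  -1   0   2 ]
  [ 0   0   1   3 ]
R2 → -1·R2
  [ 1  0  -1  -2 ]
  [ 0  1   0  -2 ]
  [ 0  0   1   3 ]
R1 → R1 + R3
  [ 1  0  0   1 ]
  [ 0  1  0  -2 ]
  [ 0  0  1   3 ]
Pivot columns are the columns containing a leading 1.

0, 1, 2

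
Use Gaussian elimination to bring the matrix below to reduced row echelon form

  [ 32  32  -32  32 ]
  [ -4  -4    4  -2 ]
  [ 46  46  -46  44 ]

ρ1 → 1/32·ρ1
ρ2 → ρ2 + 4·ρ1
ρ3 → ρ3 − 46·ρ1
ρ2 → 1/2·ρ2
ρ3 → ρ3 + 2·ρ2
ρ1 → ρ1 − ρ2

[[1, 1, -1, 0], [0, 0, 0, 1], [0, 0, 0, 0]]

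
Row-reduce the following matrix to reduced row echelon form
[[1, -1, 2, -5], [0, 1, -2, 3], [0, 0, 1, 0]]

[[1, 0, 0, -2], [0, 1, 0, 3], [0, 0, 1, 0]]

Add 2 times R3 to R2.
  [ 1  -1  2  -5 ]
  [ 0   1  0   3 ]
  [ 0   0  1   0 ]
Subtract 2 times R3 from R1.
  [ 1  -1  0  -5 ]
  [ 0   1  0   3 ]
  [ 0   0  1   0 ]
Add R2 to R1.
  [ 1  0  0  -2 ]
  [ 0  1  0   3 ]
  [ 0  0  1   0 ]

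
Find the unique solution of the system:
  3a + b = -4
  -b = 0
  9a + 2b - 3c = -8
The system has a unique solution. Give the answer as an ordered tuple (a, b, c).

Form the augmented matrix and row-reduce:
  [ 3   1   0  |  -4 ]
  [ 0  -1   0  |   0 ]
  [ 9   2  -3  |  -8 ]
R1 -> 1/3·R1
R3 -> R3 − 9·R1
R2 -> -1·R2
R3 -> R3 + R2
R3 -> -1/3·R3
R1 -> R1 − 1/3·R2
Reading off the last column: a = -4/3, b = 0, c = -4/3.

(-4/3, 0, -4/3)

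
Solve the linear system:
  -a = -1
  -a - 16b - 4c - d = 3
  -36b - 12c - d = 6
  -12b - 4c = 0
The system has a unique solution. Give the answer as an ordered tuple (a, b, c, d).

Form the augmented matrix and row-reduce:
  [ -1    0    0   0  |  -1 ]
  [ -1  -16   -4  -1  |   3 ]
  [  0  -36  -12  -1  |   6 ]
  [  0  -12   -4   0  |   0 ]
ρ1 := -1·ρ1
ρ2 := ρ2 + ρ1
ρ2 := -1/16·ρ2
ρ3 := ρ3 + 36·ρ2
ρ4 := ρ4 + 12·ρ2
ρ3 := -1/3·ρ3
ρ4 := ρ4 + ρ3
ρ4 := 3·ρ4
ρ3 := ρ3 + 5/12·ρ4
ρ2 := ρ2 − 1/16·ρ4
ρ2 := ρ2 − 1/4·ρ3
Reading off the last column: a = 1, b = 1/2, c = -3/2, d = -6.

(1, 1/2, -3/2, -6)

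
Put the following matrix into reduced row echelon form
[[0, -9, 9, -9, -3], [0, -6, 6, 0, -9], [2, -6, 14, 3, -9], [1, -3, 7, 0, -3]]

[[1, 0, 4, 0, 0], [0, 1, -1, 0, 0], [0, 0, 0, 1, 0], [0, 0, 0, 0, 1]]

r1 ↔ r3
  [ 2  -6  14   3  -9 ]
  [ 0  -6   6   0  -9 ]
  [ 0  -9   9  -9  -3 ]
  [ 1  -3   7   0  -3 ]
r1 ← 1/2·r1
  [ 1  -3  7  3/2  -9/2 ]
  [ 0  -6  6    0    -9 ]
  [ 0  -9  9   -9    -3 ]
  [ 1  -3  7    0    -3 ]
r4 ← r4 − r1
  [ 1  -3  7   3/2  -9/2 ]
  [ 0  -6  6     0    -9 ]
  [ 0  -9  9    -9    -3 ]
  [ 0   0  0  -3/2   3/2 ]
r2 ← -1/6·r2
  [ 1  -3   7   3/2  -9/2 ]
  [ 0   1  -1     0   3/2 ]
  [ 0  -9   9    -9    -3 ]
  [ 0   0   0  -3/2   3/2 ]
r3 ← r3 + 9·r2
  [ 1  -3   7   3/2  -9/2 ]
  [ 0   1  -1     0   3/2 ]
  [ 0   0   0    -9  21/2 ]
  [ 0   0   0  -3/2   3/2 ]
r3 ← -1/9·r3
  [ 1  -3   7   3/2  -9/2 ]
  [ 0   1  -1     0   3/2 ]
  [ 0   0   0     1  -7/6 ]
  [ 0   0   0  -3/2   3/2 ]
r4 ← r4 + 3/2·r3
  [ 1  -3   7  3/2  -9/2 ]
  [ 0   1  -1    0   3/2 ]
  [ 0   0   0    1  -7/6 ]
  [ 0   0   0    0  -1/4 ]
r4 ← -4·r4
  [ 1  -3   7  3/2  -9/2 ]
  [ 0   1  -1    0   3/2 ]
  [ 0   0   0    1  -7/6 ]
  [ 0   0   0    0     1 ]
r3 ← r3 + 7/6·r4
  [ 1  -3   7  3/2  -9/2 ]
  [ 0   1  -1    0   3/2 ]
  [ 0   0   0    1     0 ]
  [ 0   0   0    0     1 ]
r2 ← r2 − 3/2·r4
  [ 1  -3   7  3/2  -9/2 ]
  [ 0   1  -1    0     0 ]
  [ 0   0   0    1     0 ]
  [ 0   0   0    0     1 ]
r1 ← r1 + 9/2·r4
  [ 1  -3   7  3/2  0 ]
  [ 0   1  -1    0  0 ]
  [ 0   0   0    1  0 ]
  [ 0   0   0    0  1 ]
r1 ← r1 − 3/2·r3
  [ 1  -3   7  0  0 ]
  [ 0   1  -1  0  0 ]
  [ 0   0   0  1  0 ]
  [ 0   0   0  0  1 ]
r1 ← r1 + 3·r2
  [ 1  0   4  0  0 ]
  [ 0  1  -1  0  0 ]
  [ 0  0   0  1  0 ]
  [ 0  0   0  0  1 ]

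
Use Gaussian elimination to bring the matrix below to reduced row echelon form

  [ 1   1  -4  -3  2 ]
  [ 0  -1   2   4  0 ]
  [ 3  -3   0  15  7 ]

[[1, 0, -2, 1, 0], [0, 1, -2, -4, 0], [0, 0, 0, 0, 1]]

ρ3 ← ρ3 − 3·ρ1
  [ 1   1  -4  -3  2 ]
  [ 0  -1   2   4  0 ]
  [ 0  -6  12  24  1 ]
ρ2 ← -1·ρ2
  [ 1   1  -4  -3  2 ]
  [ 0   1  -2  -4  0 ]
  [ 0  -6  12  24  1 ]
ρ3 ← ρ3 + 6·ρ2
  [ 1  1  -4  -3  2 ]
  [ 0  1  -2  -4  0 ]
  [ 0  0   0   0  1 ]
ρ1 ← ρ1 − 2·ρ3
  [ 1  1  -4  -3  0 ]
  [ 0  1  -2  -4  0 ]
  [ 0  0   0   0  1 ]
ρ1 ← ρ1 − ρ2
  [ 1  0  -2   1  0 ]
  [ 0  1  -2  -4  0 ]
  [ 0  0   0   0  1 ]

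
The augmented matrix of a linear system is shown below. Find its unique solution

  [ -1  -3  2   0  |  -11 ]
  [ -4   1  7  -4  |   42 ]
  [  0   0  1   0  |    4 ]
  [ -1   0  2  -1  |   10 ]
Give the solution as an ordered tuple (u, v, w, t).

Multiply R1 by -1.
Add 4 times R1 to R2.
Add R1 to R4.
Multiply R2 by 1/13.
Subtract 3 times R2 from R4.
Subtract 3/13 times R3 from R4.
Multiply R4 by -13.
Add 4/13 times R4 to R2.
Add 1/13 times R3 to R2.
Add 2 times R3 to R1.
Subtract 3 times R2 from R1.
Reading off the last column: u = 1, v = 6, w = 4, t = -3.

(1, 6, 4, -3)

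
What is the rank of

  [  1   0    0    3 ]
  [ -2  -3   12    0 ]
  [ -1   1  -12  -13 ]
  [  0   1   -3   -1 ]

Add 2 times R1 to R2.
  [  1   0    0    3 ]
  [  0  -3   12    6 ]
  [ -1   1  -12  -13 ]
  [  0   1   -3   -1 ]
Add R1 to R3.
  [ 1   0    0    3 ]
  [ 0  -3   12    6 ]
  [ 0   1  -12  -10 ]
  [ 0   1   -3   -1 ]
Multiply R2 by -1/3.
  [ 1  0    0    3 ]
  [ 0  1   -4   -2 ]
  [ 0  1  -12  -10 ]
  [ 0  1   -3   -1 ]
Subtract R2 from R3.
  [ 1  0   0   3 ]
  [ 0  1  -4  -2 ]
  [ 0  0  -8  -8 ]
  [ 0  1  -3  -1 ]
Subtract R2 from R4.
  [ 1  0   0   3 ]
  [ 0  1  -4  -2 ]
  [ 0  0  -8  -8 ]
  [ 0  0   1   1 ]
Multiply R3 by -1/8.
  [ 1  0   0   3 ]
  [ 0  1  -4  -2 ]
  [ 0  0   1   1 ]
  [ 0  0   1   1 ]
Subtract R3 from R4.
  [ 1  0   0   3 ]
  [ 0  1  -4  -2 ]
  [ 0  0   1   1 ]
  [ 0  0   0   0 ]
Add 4 times R3 to R2.
  [ 1  0  0  3 ]
  [ 0  1  0  2 ]
  [ 0  0  1  1 ]
  [ 0  0  0  0 ]
The reduced form has 3 nonzero rows.

rank = 3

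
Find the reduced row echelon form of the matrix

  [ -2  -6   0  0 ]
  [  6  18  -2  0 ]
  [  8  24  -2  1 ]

Multiply R1 by -1/2.
Subtract 6 times R1 from R2.
Subtract 8 times R1 from R3.
Multiply R2 by -1/2.
Add 2 times R2 to R3.

[[1, 3, 0, 0], [0, 0, 1, 0], [0, 0, 0, 1]]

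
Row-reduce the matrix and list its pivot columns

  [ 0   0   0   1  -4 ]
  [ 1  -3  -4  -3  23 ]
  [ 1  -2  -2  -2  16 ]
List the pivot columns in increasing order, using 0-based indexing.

0, 1, 3

r1 <-> r2
r3 → r3 − r1
r2 <-> r3
r2 → r2 − r3
r1 → r1 + 3·r3
r1 → r1 + 3·r2
Pivot columns are the columns containing a leading 1.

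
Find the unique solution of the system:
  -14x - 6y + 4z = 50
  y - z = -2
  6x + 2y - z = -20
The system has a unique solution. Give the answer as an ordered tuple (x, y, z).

(-3, 0, 2)

Form the augmented matrix and row-reduce:
  [ -14  -6   4  |   50 ]
  [   0   1  -1  |   -2 ]
  [   6   2  -1  |  -20 ]
Multiply ρ1 by -1/14.
  [ 1  3/7  -2/7  |  -25/7 ]
  [ 0    1    -1  |     -2 ]
  [ 6    2    -1  |    -20 ]
Subtract 6 times ρ1 from ρ3.
  [ 1   3/7  -2/7  |  -25/7 ]
  [ 0     1    -1  |     -2 ]
  [ 0  -4/7   5/7  |   10/7 ]
Add 4/7 times ρ2 to ρ3.
  [ 1  3/7  -2/7  |  -25/7 ]
  [ 0    1    -1  |     -2 ]
  [ 0    0   1/7  |    2/7 ]
Multiply ρ3 by 7.
  [ 1  3/7  -2/7  |  -25/7 ]
  [ 0    1    -1  |     -2 ]
  [ 0    0     1  |      2 ]
Add ρ3 to ρ2.
  [ 1  3/7  -2/7  |  -25/7 ]
  [ 0    1     0  |      0 ]
  [ 0    0     1  |      2 ]
Add 2/7 times ρ3 to ρ1.
  [ 1  3/7  0  |  -3 ]
  [ 0    1  0  |   0 ]
  [ 0    0  1  |   2 ]
Subtract 3/7 times ρ2 from ρ1.
  [ 1  0  0  |  -3 ]
  [ 0  1  0  |   0 ]
  [ 0  0  1  |   2 ]
Reading off the last column: x = -3, y = 0, z = 2.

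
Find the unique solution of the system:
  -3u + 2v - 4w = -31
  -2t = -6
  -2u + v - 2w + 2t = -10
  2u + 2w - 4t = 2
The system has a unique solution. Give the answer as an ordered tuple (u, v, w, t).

Form the augmented matrix and row-reduce:
  [ -3  2  -4   0  |  -31 ]
  [  0  0   0  -2  |   -6 ]
  [ -2  1  -2   2  |  -10 ]
  [  2  0   2  -4  |    2 ]
Multiply R1 by -1/3.
Add 2 times R1 to R3.
Subtract 2 times R1 from R4.
Swap R2 and R3.
Multiply R2 by -3.
Subtract 4/3 times R2 from R4.
Swap R3 and R4.
Multiply R3 by 1/2.
Multiply R4 by -1/2.
Subtract 2 times R4 from R3.
Add 6 times R4 to R2.
Add 2 times R3 to R2.
Subtract 4/3 times R3 from R1.
Add 2/3 times R2 to R1.
Reading off the last column: u = 1, v = -2, w = 6, t = 3.

(1, -2, 6, 3)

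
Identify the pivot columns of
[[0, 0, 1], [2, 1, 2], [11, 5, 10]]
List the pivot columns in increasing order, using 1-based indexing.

1, 2, 3

r1 <-> r2
  [  2  1   2 ]
  [  0  0   1 ]
  [ 11  5  10 ]
r1 ← 1/2·r1
  [  1  1/2   1 ]
  [  0    0   1 ]
  [ 11    5  10 ]
r3 ← r3 − 11·r1
  [ 1   1/2   1 ]
  [ 0     0   1 ]
  [ 0  -1/2  -1 ]
r2 <-> r3
  [ 1   1/2   1 ]
  [ 0  -1/2  -1 ]
  [ 0     0   1 ]
r2 ← -2·r2
  [ 1  1/2  1 ]
  [ 0    1  2 ]
  [ 0    0  1 ]
r2 ← r2 − 2·r3
  [ 1  1/2  1 ]
  [ 0    1  0 ]
  [ 0    0  1 ]
r1 ← r1 − r3
  [ 1  1/2  0 ]
  [ 0    1  0 ]
  [ 0    0  1 ]
r1 ← r1 − 1/2·r2
  [ 1  0  0 ]
  [ 0  1  0 ]
  [ 0  0  1 ]
Pivot columns are the columns containing a leading 1.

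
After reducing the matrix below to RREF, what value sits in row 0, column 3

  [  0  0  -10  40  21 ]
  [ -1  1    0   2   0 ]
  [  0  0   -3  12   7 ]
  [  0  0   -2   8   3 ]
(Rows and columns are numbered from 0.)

-2

ρ1 ↔ ρ2
ρ1 → -1·ρ1
ρ2 → -1/10·ρ2
ρ3 → ρ3 + 3·ρ2
ρ4 → ρ4 + 2·ρ2
ρ3 → 10/7·ρ3
ρ4 → ρ4 + 6/5·ρ3
ρ2 → ρ2 + 21/10·ρ3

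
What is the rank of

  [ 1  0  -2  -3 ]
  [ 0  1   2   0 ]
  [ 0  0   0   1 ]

r1 → r1 + 3·r3
The reduced form has 3 nonzero rows.

rank = 3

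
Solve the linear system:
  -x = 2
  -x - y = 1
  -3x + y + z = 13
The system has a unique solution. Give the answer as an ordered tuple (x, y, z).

Form the augmented matrix and row-reduce:
  [ -1   0  0  |   2 ]
  [ -1  -1  0  |   1 ]
  [ -3   1  1  |  13 ]
R1 → -1·R1
  [  1   0  0  |  -2 ]
  [ -1  -1  0  |   1 ]
  [ -3   1  1  |  13 ]
R2 → R2 + R1
  [  1   0  0  |  -2 ]
  [  0  -1  0  |  -1 ]
  [ -3   1  1  |  13 ]
R3 → R3 + 3·R1
  [ 1   0  0  |  -2 ]
  [ 0  -1  0  |  -1 ]
  [ 0   1  1  |   7 ]
R2 → -1·R2
  [ 1  0  0  |  -2 ]
  [ 0  1  0  |   1 ]
  [ 0  1  1  |   7 ]
R3 → R3 − R2
  [ 1  0  0  |  -2 ]
  [ 0  1  0  |   1 ]
  [ 0  0  1  |   6 ]
Reading off the last column: x = -2, y = 1, z = 6.

(-2, 1, 6)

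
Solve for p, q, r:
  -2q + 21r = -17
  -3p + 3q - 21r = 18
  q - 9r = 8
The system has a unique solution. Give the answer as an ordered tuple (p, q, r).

(4/3, 5, -1/3)

Form the augmented matrix and row-reduce:
  [  0  -2   21  |  -17 ]
  [ -3   3  -21  |   18 ]
  [  0   1   -9  |    8 ]
r1 <=> r2
  [ -3   3  -21  |   18 ]
  [  0  -2   21  |  -17 ]
  [  0   1   -9  |    8 ]
r1 := -1/3·r1
  [ 1  -1   7  |   -6 ]
  [ 0  -2  21  |  -17 ]
  [ 0   1  -9  |    8 ]
r2 := -1/2·r2
  [ 1  -1      7  |    -6 ]
  [ 0   1  -21/2  |  17/2 ]
  [ 0   1     -9  |     8 ]
r3 := r3 − r2
  [ 1  -1      7  |    -6 ]
  [ 0   1  -21/2  |  17/2 ]
  [ 0   0    3/2  |  -1/2 ]
r3 := 2/3·r3
  [ 1  -1      7  |    -6 ]
  [ 0   1  -21/2  |  17/2 ]
  [ 0   0      1  |  -1/3 ]
r2 := r2 + 21/2·r3
  [ 1  -1  7  |    -6 ]
  [ 0   1  0  |     5 ]
  [ 0   0  1  |  -1/3 ]
r1 := r1 − 7·r3
  [ 1  -1  0  |  -11/3 ]
  [ 0   1  0  |      5 ]
  [ 0   0  1  |   -1/3 ]
r1 := r1 + r2
  [ 1  0  0  |   4/3 ]
  [ 0  1  0  |     5 ]
  [ 0  0  1  |  -1/3 ]
Reading off the last column: p = 4/3, q = 5, r = -1/3.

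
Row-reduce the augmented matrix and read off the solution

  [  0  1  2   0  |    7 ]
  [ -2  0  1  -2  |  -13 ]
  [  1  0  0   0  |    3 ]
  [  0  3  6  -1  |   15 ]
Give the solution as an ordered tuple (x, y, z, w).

(3, -3, 5, 6)

R1 <=> R2
  [ -2  0  1  -2  |  -13 ]
  [  0  1  2   0  |    7 ]
  [  1  0  0   0  |    3 ]
  [  0  3  6  -1  |   15 ]
R1 := -1/2·R1
  [ 1  0  -1/2   1  |  13/2 ]
  [ 0  1     2   0  |     7 ]
  [ 1  0     0   0  |     3 ]
  [ 0  3     6  -1  |    15 ]
R3 := R3 − R1
  [ 1  0  -1/2   1  |  13/2 ]
  [ 0  1     2   0  |     7 ]
  [ 0  0   1/2  -1  |  -7/2 ]
  [ 0  3     6  -1  |    15 ]
R4 := R4 − 3·R2
  [ 1  0  -1/2   1  |  13/2 ]
  [ 0  1     2   0  |     7 ]
  [ 0  0   1/2  -1  |  -7/2 ]
  [ 0  0     0  -1  |    -6 ]
R3 := 2·R3
  [ 1  0  -1/2   1  |  13/2 ]
  [ 0  1     2   0  |     7 ]
  [ 0  0     1  -2  |    -7 ]
  [ 0  0     0  -1  |    -6 ]
R4 := -1·R4
  [ 1  0  -1/2   1  |  13/2 ]
  [ 0  1     2   0  |     7 ]
  [ 0  0     1  -2  |    -7 ]
  [ 0  0     0   1  |     6 ]
R3 := R3 + 2·R4
  [ 1  0  -1/2  1  |  13/2 ]
  [ 0  1     2  0  |     7 ]
  [ 0  0     1  0  |     5 ]
  [ 0  0     0  1  |     6 ]
R1 := R1 − R4
  [ 1  0  -1/2  0  |  1/2 ]
  [ 0  1     2  0  |    7 ]
  [ 0  0     1  0  |    5 ]
  [ 0  0     0  1  |    6 ]
R2 := R2 − 2·R3
  [ 1  0  -1/2  0  |  1/2 ]
  [ 0  1     0  0  |   -3 ]
  [ 0  0     1  0  |    5 ]
  [ 0  0     0  1  |    6 ]
R1 := R1 + 1/2·R3
  [ 1  0  0  0  |   3 ]
  [ 0  1  0  0  |  -3 ]
  [ 0  0  1  0  |   5 ]
  [ 0  0  0  1  |   6 ]
Reading off the last column: x = 3, y = -3, z = 5, w = 6.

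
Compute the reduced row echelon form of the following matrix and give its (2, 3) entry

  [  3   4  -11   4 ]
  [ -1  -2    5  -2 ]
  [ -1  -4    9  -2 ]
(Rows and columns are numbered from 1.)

Multiply R1 by 1/3.
  [  1  4/3  -11/3  4/3 ]
  [ -1   -2      5   -2 ]
  [ -1   -4      9   -2 ]
Add R1 to R2.
  [  1   4/3  -11/3   4/3 ]
  [  0  -2/3    4/3  -2/3 ]
  [ -1    -4      9    -2 ]
Add R1 to R3.
  [ 1   4/3  -11/3   4/3 ]
  [ 0  -2/3    4/3  -2/3 ]
  [ 0  -8/3   16/3  -2/3 ]
Multiply R2 by -3/2.
  [ 1   4/3  -11/3   4/3 ]
  [ 0     1     -2     1 ]
  [ 0  -8/3   16/3  -2/3 ]
Add 8/3 times R2 to R3.
  [ 1  4/3  -11/3  4/3 ]
  [ 0    1     -2    1 ]
  [ 0    0      0    2 ]
Multiply R3 by 1/2.
  [ 1  4/3  -11/3  4/3 ]
  [ 0    1     -2    1 ]
  [ 0    0      0    1 ]
Subtract R3 from R2.
  [ 1  4/3  -11/3  4/3 ]
  [ 0    1     -2    0 ]
  [ 0    0      0    1 ]
Subtract 4/3 times R3 from R1.
  [ 1  4/3  -11/3  0 ]
  [ 0    1     -2  0 ]
  [ 0    0      0  1 ]
Subtract 4/3 times R2 from R1.
  [ 1  0  -1  0 ]
  [ 0  1  -2  0 ]
  [ 0  0   0  1 ]

-2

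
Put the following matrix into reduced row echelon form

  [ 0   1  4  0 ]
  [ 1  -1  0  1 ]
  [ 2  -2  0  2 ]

[[1, 0, 4, 1], [0, 1, 4, 0], [0, 0, 0, 0]]

Swap r1 and r2.
  [ 1  -1  0  1 ]
  [ 0   1  4  0 ]
  [ 2  -2  0  2 ]
Subtract 2 times r1 from r3.
  [ 1  -1  0  1 ]
  [ 0   1  4  0 ]
  [ 0   0  0  0 ]
Add r2 to r1.
  [ 1  0  4  1 ]
  [ 0  1  4  0 ]
  [ 0  0  0  0 ]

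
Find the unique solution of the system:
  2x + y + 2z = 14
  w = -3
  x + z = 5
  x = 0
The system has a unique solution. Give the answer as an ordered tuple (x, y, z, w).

(0, 4, 5, -3)

Form the augmented matrix and row-reduce:
  [ 2  1  2  0  |  14 ]
  [ 0  0  0  1  |  -3 ]
  [ 1  0  1  0  |   5 ]
  [ 1  0  0  0  |   0 ]
Multiply r1 by 1/2.
Subtract r1 from r3.
Subtract r1 from r4.
Swap r2 and r3.
Multiply r2 by -2.
Add 1/2 times r2 to r4.
Swap r3 and r4.
Multiply r3 by -1.
Subtract r3 from r1.
Subtract 1/2 times r2 from r1.
Reading off the last column: x = 0, y = 4, z = 5, w = -3.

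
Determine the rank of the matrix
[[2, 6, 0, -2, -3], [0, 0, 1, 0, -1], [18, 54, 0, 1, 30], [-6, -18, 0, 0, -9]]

ρ1 → 1/2·ρ1
ρ3 → ρ3 − 18·ρ1
ρ4 → ρ4 + 6·ρ1
ρ3 → 1/19·ρ3
ρ4 → ρ4 + 6·ρ3
ρ1 → ρ1 + ρ3
The reduced form has 3 nonzero rows.

rank = 3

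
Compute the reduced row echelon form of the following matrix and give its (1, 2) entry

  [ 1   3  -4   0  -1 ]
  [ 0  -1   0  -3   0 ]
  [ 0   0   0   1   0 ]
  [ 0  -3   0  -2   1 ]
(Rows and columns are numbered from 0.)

R2 -> -1·R2
R4 -> R4 + 3·R2
R4 -> R4 − 7·R3
R1 -> R1 + R4
R2 -> R2 − 3·R3
R1 -> R1 − 3·R2

0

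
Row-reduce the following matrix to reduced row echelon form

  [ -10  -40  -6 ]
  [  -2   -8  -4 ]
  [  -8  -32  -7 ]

[[1, 4, 0], [0, 0, 1], [0, 0, 0]]

ρ1 := -1/10·ρ1
  [  1    4  3/5 ]
  [ -2   -8   -4 ]
  [ -8  -32   -7 ]
ρ2 := ρ2 + 2·ρ1
  [  1    4    3/5 ]
  [  0    0  -14/5 ]
  [ -8  -32     -7 ]
ρ3 := ρ3 + 8·ρ1
  [ 1  4    3/5 ]
  [ 0  0  -14/5 ]
  [ 0  0  -11/5 ]
ρ2 := -5/14·ρ2
  [ 1  4    3/5 ]
  [ 0  0      1 ]
  [ 0  0  -11/5 ]
ρ3 := ρ3 + 11/5·ρ2
  [ 1  4  3/5 ]
  [ 0  0    1 ]
  [ 0  0    0 ]
ρ1 := ρ1 − 3/5·ρ2
  [ 1  4  0 ]
  [ 0  0  1 ]
  [ 0  0  0 ]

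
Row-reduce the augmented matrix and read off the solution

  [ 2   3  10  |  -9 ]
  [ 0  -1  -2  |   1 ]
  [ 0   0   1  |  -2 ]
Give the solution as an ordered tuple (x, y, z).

R1 → 1/2·R1
  [ 1  3/2   5  |  -9/2 ]
  [ 0   -1  -2  |     1 ]
  [ 0    0   1  |    -2 ]
R2 → -1·R2
  [ 1  3/2  5  |  -9/2 ]
  [ 0    1  2  |    -1 ]
  [ 0    0  1  |    -2 ]
R2 → R2 − 2·R3
  [ 1  3/2  5  |  -9/2 ]
  [ 0    1  0  |     3 ]
  [ 0    0  1  |    -2 ]
R1 → R1 − 5·R3
  [ 1  3/2  0  |  11/2 ]
  [ 0    1  0  |     3 ]
  [ 0    0  1  |    -2 ]
R1 → R1 − 3/2·R2
  [ 1  0  0  |   1 ]
  [ 0  1  0  |   3 ]
  [ 0  0  1  |  -2 ]
Reading off the last column: x = 1, y = 3, z = -2.

(1, 3, -2)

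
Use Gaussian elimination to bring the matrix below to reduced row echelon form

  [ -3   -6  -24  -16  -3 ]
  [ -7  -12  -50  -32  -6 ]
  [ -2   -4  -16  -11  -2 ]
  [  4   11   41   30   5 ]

[[1, 0, 2, 0, 0], [0, 1, 3, 0, 0], [0, 0, 0, 1, 0], [0, 0, 0, 0, 1]]

r1 -> -1/3·r1
  [  1    2    8  16/3   1 ]
  [ -7  -12  -50   -32  -6 ]
  [ -2   -4  -16   -11  -2 ]
  [  4   11   41    30   5 ]
r2 -> r2 + 7·r1
  [  1   2    8  16/3   1 ]
  [  0   2    6  16/3   1 ]
  [ -2  -4  -16   -11  -2 ]
  [  4  11   41    30   5 ]
r3 -> r3 + 2·r1
  [ 1   2   8  16/3  1 ]
  [ 0   2   6  16/3  1 ]
  [ 0   0   0  -1/3  0 ]
  [ 4  11  41    30  5 ]
r4 -> r4 − 4·r1
  [ 1  2  8  16/3  1 ]
  [ 0  2  6  16/3  1 ]
  [ 0  0  0  -1/3  0 ]
  [ 0  3  9  26/3  1 ]
r2 -> 1/2·r2
  [ 1  2  8  16/3    1 ]
  [ 0  1  3   8/3  1/2 ]
  [ 0  0  0  -1/3    0 ]
  [ 0  3  9  26/3    1 ]
r4 -> r4 − 3·r2
  [ 1  2  8  16/3     1 ]
  [ 0  1  3   8/3   1/2 ]
  [ 0  0  0  -1/3     0 ]
  [ 0  0  0   2/3  -1/2 ]
r3 -> -3·r3
  [ 1  2  8  16/3     1 ]
  [ 0  1  3   8/3   1/2 ]
  [ 0  0  0     1     0 ]
  [ 0  0  0   2/3  -1/2 ]
r4 -> r4 − 2/3·r3
  [ 1  2  8  16/3     1 ]
  [ 0  1  3   8/3   1/2 ]
  [ 0  0  0     1     0 ]
  [ 0  0  0     0  -1/2 ]
r4 -> -2·r4
  [ 1  2  8  16/3    1 ]
  [ 0  1  3   8/3  1/2 ]
  [ 0  0  0     1    0 ]
  [ 0  0  0     0    1 ]
r2 -> r2 − 1/2·r4
  [ 1  2  8  16/3  1 ]
  [ 0  1  3   8/3  0 ]
  [ 0  0  0     1  0 ]
  [ 0  0  0     0  1 ]
r1 -> r1 − r4
  [ 1  2  8  16/3  0 ]
  [ 0  1  3   8/3  0 ]
  [ 0  0  0     1  0 ]
  [ 0  0  0     0  1 ]
r2 -> r2 − 8/3·r3
  [ 1  2  8  16/3  0 ]
  [ 0  1  3     0  0 ]
  [ 0  0  0     1  0 ]
  [ 0  0  0     0  1 ]
r1 -> r1 − 16/3·r3
  [ 1  2  8  0  0 ]
  [ 0  1  3  0  0 ]
  [ 0  0  0  1  0 ]
  [ 0  0  0  0  1 ]
r1 -> r1 − 2·r2
  [ 1  0  2  0  0 ]
  [ 0  1  3  0  0 ]
  [ 0  0  0  1  0 ]
  [ 0  0  0  0  1 ]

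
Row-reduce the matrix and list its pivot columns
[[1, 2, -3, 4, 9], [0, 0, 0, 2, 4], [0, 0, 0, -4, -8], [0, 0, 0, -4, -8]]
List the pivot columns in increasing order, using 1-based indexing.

ρ2 -> 1/2·ρ2
ρ3 -> ρ3 + 4·ρ2
ρ4 -> ρ4 + 4·ρ2
ρ1 -> ρ1 − 4·ρ2
Pivot columns are the columns containing a leading 1.

1, 4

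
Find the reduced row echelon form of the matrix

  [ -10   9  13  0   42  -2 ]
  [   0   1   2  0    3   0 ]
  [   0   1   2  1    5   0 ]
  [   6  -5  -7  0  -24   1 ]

[[1, 0, 1/2, 0, -3/2, 0], [0, 1, 2, 0, 3, 0], [0, 0, 0, 1, 2, 0], [0, 0, 0, 0, 0, 1]]

ρ1 -> -1/10·ρ1
  [ 1  -9/10  -13/10  0  -21/5  1/5 ]
  [ 0      1       2  0      3    0 ]
  [ 0      1       2  1      5    0 ]
  [ 6     -5      -7  0    -24    1 ]
ρ4 -> ρ4 − 6·ρ1
  [ 1  -9/10  -13/10  0  -21/5   1/5 ]
  [ 0      1       2  0      3     0 ]
  [ 0      1       2  1      5     0 ]
  [ 0    2/5     4/5  0    6/5  -1/5 ]
ρ3 -> ρ3 − ρ2
  [ 1  -9/10  -13/10  0  -21/5   1/5 ]
  [ 0      1       2  0      3     0 ]
  [ 0      0       0  1      2     0 ]
  [ 0    2/5     4/5  0    6/5  -1/5 ]
ρ4 -> ρ4 − 2/5·ρ2
  [ 1  -9/10  -13/10  0  -21/5   1/5 ]
  [ 0      1       2  0      3     0 ]
  [ 0      0       0  1      2     0 ]
  [ 0      0       0  0      0  -1/5 ]
ρ4 -> -5·ρ4
  [ 1  -9/10  -13/10  0  -21/5  1/5 ]
  [ 0      1       2  0      3    0 ]
  [ 0      0       0  1      2    0 ]
  [ 0      0       0  0      0    1 ]
ρ1 -> ρ1 − 1/5·ρ4
  [ 1  -9/10  -13/10  0  -21/5  0 ]
  [ 0      1       2  0      3  0 ]
  [ 0      0       0  1      2  0 ]
  [ 0      0       0  0      0  1 ]
ρ1 -> ρ1 + 9/10·ρ2
  [ 1  0  1/2  0  -3/2  0 ]
  [ 0  1    2  0     3  0 ]
  [ 0  0    0  1     2  0 ]
  [ 0  0    0  0     0  1 ]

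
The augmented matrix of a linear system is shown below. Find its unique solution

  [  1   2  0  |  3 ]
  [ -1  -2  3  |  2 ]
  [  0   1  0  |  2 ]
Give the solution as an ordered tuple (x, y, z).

(-1, 2, 5/3)

R2 ← R2 + R1
  [ 1  2  0  |  3 ]
  [ 0  0  3  |  5 ]
  [ 0  1  0  |  2 ]
R2 ↔ R3
  [ 1  2  0  |  3 ]
  [ 0  1  0  |  2 ]
  [ 0  0  3  |  5 ]
R3 ← 1/3·R3
  [ 1  2  0  |    3 ]
  [ 0  1  0  |    2 ]
  [ 0  0  1  |  5/3 ]
R1 ← R1 − 2·R2
  [ 1  0  0  |   -1 ]
  [ 0  1  0  |    2 ]
  [ 0  0  1  |  5/3 ]
Reading off the last column: x = -1, y = 2, z = 5/3.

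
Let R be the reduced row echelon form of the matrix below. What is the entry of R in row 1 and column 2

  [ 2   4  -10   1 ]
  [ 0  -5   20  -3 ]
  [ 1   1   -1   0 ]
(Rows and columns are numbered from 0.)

Multiply ρ1 by 1/2.
Subtract ρ1 from ρ3.
Multiply ρ2 by -1/5.
Add ρ2 to ρ3.
Multiply ρ3 by 10.
Subtract 3/5 times ρ3 from ρ2.
Subtract 1/2 times ρ3 from ρ1.
Subtract 2 times ρ2 from ρ1.

-4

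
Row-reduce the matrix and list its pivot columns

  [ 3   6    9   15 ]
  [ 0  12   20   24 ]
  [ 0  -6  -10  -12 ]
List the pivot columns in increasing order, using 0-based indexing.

R1 -> 1/3·R1
  [ 1   2    3    5 ]
  [ 0  12   20   24 ]
  [ 0  -6  -10  -12 ]
R2 -> 1/12·R2
  [ 1   2    3    5 ]
  [ 0   1  5/3    2 ]
  [ 0  -6  -10  -12 ]
R3 -> R3 + 6·R2
  [ 1  2    3  5 ]
  [ 0  1  5/3  2 ]
  [ 0  0    0  0 ]
R1 -> R1 − 2·R2
  [ 1  0  -1/3  1 ]
  [ 0  1   5/3  2 ]
  [ 0  0     0  0 ]
Pivot columns are the columns containing a leading 1.

0, 1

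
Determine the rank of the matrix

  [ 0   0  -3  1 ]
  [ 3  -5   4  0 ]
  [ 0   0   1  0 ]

Swap r1 and r2.
  [ 3  -5   4  0 ]
  [ 0   0  -3  1 ]
  [ 0   0   1  0 ]
Multiply r1 by 1/3.
  [ 1  -5/3  4/3  0 ]
  [ 0     0   -3  1 ]
  [ 0     0    1  0 ]
Multiply r2 by -1/3.
  [ 1  -5/3  4/3     0 ]
  [ 0     0    1  -1/3 ]
  [ 0     0    1     0 ]
Subtract r2 from r3.
  [ 1  -5/3  4/3     0 ]
  [ 0     0    1  -1/3 ]
  [ 0     0    0   1/3 ]
Multiply r3 by 3.
  [ 1  -5/3  4/3     0 ]
  [ 0     0    1  -1/3 ]
  [ 0     0    0     1 ]
Add 1/3 times r3 to r2.
  [ 1  -5/3  4/3  0 ]
  [ 0     0    1  0 ]
  [ 0     0    0  1 ]
Subtract 4/3 times r2 from r1.
  [ 1  -5/3  0  0 ]
  [ 0     0  1  0 ]
  [ 0     0  0  1 ]
The reduced form has 3 nonzero rows.

rank = 3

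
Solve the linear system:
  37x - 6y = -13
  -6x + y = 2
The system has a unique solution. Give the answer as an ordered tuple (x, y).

Form the augmented matrix and row-reduce:
  [ 37  -6  |  -13 ]
  [ -6   1  |    2 ]
ρ1 -> 1/37·ρ1
  [  1  -6/37  |  -13/37 ]
  [ -6      1  |       2 ]
ρ2 -> ρ2 + 6·ρ1
  [ 1  -6/37  |  -13/37 ]
  [ 0   1/37  |   -4/37 ]
ρ2 -> 37·ρ2
  [ 1  -6/37  |  -13/37 ]
  [ 0      1  |      -4 ]
ρ1 -> ρ1 + 6/37·ρ2
  [ 1  0  |  -1 ]
  [ 0  1  |  -4 ]
Reading off the last column: x = -1, y = -4.

(-1, -4)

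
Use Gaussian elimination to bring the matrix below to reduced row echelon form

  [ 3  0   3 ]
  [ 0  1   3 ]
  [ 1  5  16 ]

r1 -> 1/3·r1
  [ 1  0   1 ]
  [ 0  1   3 ]
  [ 1  5  16 ]
r3 -> r3 − r1
  [ 1  0   1 ]
  [ 0  1   3 ]
  [ 0  5  15 ]
r3 -> r3 − 5·r2
  [ 1  0  1 ]
  [ 0  1  3 ]
  [ 0  0  0 ]

[[1, 0, 1], [0, 1, 3], [0, 0, 0]]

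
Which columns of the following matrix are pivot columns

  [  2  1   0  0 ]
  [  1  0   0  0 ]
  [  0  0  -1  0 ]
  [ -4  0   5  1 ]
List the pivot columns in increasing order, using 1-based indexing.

R1 -> 1/2·R1
  [  1  1/2   0  0 ]
  [  1    0   0  0 ]
  [  0    0  -1  0 ]
  [ -4    0   5  1 ]
R2 -> R2 − R1
  [  1   1/2   0  0 ]
  [  0  -1/2   0  0 ]
  [  0     0  -1  0 ]
  [ -4     0   5  1 ]
R4 -> R4 + 4·R1
  [ 1   1/2   0  0 ]
  [ 0  -1/2   0  0 ]
  [ 0     0  -1  0 ]
  [ 0     2   5  1 ]
R2 -> -2·R2
  [ 1  1/2   0  0 ]
  [ 0    1   0  0 ]
  [ 0    0  -1  0 ]
  [ 0    2   5  1 ]
R4 -> R4 − 2·R2
  [ 1  1/2   0  0 ]
  [ 0    1   0  0 ]
  [ 0    0  -1  0 ]
  [ 0    0   5  1 ]
R3 -> -1·R3
  [ 1  1/2  0  0 ]
  [ 0    1  0  0 ]
  [ 0    0  1  0 ]
  [ 0    0  5  1 ]
R4 -> R4 − 5·R3
  [ 1  1/2  0  0 ]
  [ 0    1  0  0 ]
  [ 0    0  1  0 ]
  [ 0    0  0  1 ]
R1 -> R1 − 1/2·R2
  [ 1  0  0  0 ]
  [ 0  1  0  0 ]
  [ 0  0  1  0 ]
  [ 0  0  0  1 ]
Pivot columns are the columns containing a leading 1.

1, 2, 3, 4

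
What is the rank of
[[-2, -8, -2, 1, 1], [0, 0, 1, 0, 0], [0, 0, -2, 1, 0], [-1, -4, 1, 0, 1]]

rank = 4

R1 → -1/2·R1
  [  1   4   1  -1/2  -1/2 ]
  [  0   0   1     0     0 ]
  [  0   0  -2     1     0 ]
  [ -1  -4   1     0     1 ]
R4 → R4 + R1
  [ 1  4   1  -1/2  -1/2 ]
  [ 0  0   1     0     0 ]
  [ 0  0  -2     1     0 ]
  [ 0  0   2  -1/2   1/2 ]
R3 → R3 + 2·R2
  [ 1  4  1  -1/2  -1/2 ]
  [ 0  0  1     0     0 ]
  [ 0  0  0     1     0 ]
  [ 0  0  2  -1/2   1/2 ]
R4 → R4 − 2·R2
  [ 1  4  1  -1/2  -1/2 ]
  [ 0  0  1     0     0 ]
  [ 0  0  0     1     0 ]
  [ 0  0  0  -1/2   1/2 ]
R4 → R4 + 1/2·R3
  [ 1  4  1  -1/2  -1/2 ]
  [ 0  0  1     0     0 ]
  [ 0  0  0     1     0 ]
  [ 0  0  0     0   1/2 ]
R4 → 2·R4
  [ 1  4  1  -1/2  -1/2 ]
  [ 0  0  1     0     0 ]
  [ 0  0  0     1     0 ]
  [ 0  0  0     0     1 ]
R1 → R1 + 1/2·R4
  [ 1  4  1  -1/2  0 ]
  [ 0  0  1     0  0 ]
  [ 0  0  0     1  0 ]
  [ 0  0  0     0  1 ]
R1 → R1 + 1/2·R3
  [ 1  4  1  0  0 ]
  [ 0  0  1  0  0 ]
  [ 0  0  0  1  0 ]
  [ 0  0  0  0  1 ]
R1 → R1 − R2
  [ 1  4  0  0  0 ]
  [ 0  0  1  0  0 ]
  [ 0  0  0  1  0 ]
  [ 0  0  0  0  1 ]
The reduced form has 4 nonzero rows.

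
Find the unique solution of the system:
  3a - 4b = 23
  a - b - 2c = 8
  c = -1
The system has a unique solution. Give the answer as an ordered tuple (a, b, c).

(1, -5, -1)

Form the augmented matrix and row-reduce:
  [ 3  -4   0  |  23 ]
  [ 1  -1  -2  |   8 ]
  [ 0   0   1  |  -1 ]
Multiply R1 by 1/3.
  [ 1  -4/3   0  |  23/3 ]
  [ 1    -1  -2  |     8 ]
  [ 0     0   1  |    -1 ]
Subtract R1 from R2.
  [ 1  -4/3   0  |  23/3 ]
  [ 0   1/3  -2  |   1/3 ]
  [ 0     0   1  |    -1 ]
Multiply R2 by 3.
  [ 1  -4/3   0  |  23/3 ]
  [ 0     1  -6  |     1 ]
  [ 0     0   1  |    -1 ]
Add 6 times R3 to R2.
  [ 1  -4/3  0  |  23/3 ]
  [ 0     1  0  |    -5 ]
  [ 0     0  1  |    -1 ]
Add 4/3 times R2 to R1.
  [ 1  0  0  |   1 ]
  [ 0  1  0  |  -5 ]
  [ 0  0  1  |  -1 ]
Reading off the last column: a = 1, b = -5, c = -1.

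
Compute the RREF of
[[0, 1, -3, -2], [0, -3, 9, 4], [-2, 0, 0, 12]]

[[1, 0, 0, 0], [0, 1, -3, 0], [0, 0, 0, 1]]

R1 <-> R3
  [ -2   0   0  12 ]
  [  0  -3   9   4 ]
  [  0   1  -3  -2 ]
R1 := -1/2·R1
  [ 1   0   0  -6 ]
  [ 0  -3   9   4 ]
  [ 0   1  -3  -2 ]
R2 := -1/3·R2
  [ 1  0   0    -6 ]
  [ 0  1  -3  -4/3 ]
  [ 0  1  -3    -2 ]
R3 := R3 − R2
  [ 1  0   0    -6 ]
  [ 0  1  -3  -4/3 ]
  [ 0  0   0  -2/3 ]
R3 := -3/2·R3
  [ 1  0   0    -6 ]
  [ 0  1  -3  -4/3 ]
  [ 0  0   0     1 ]
R2 := R2 + 4/3·R3
  [ 1  0   0  -6 ]
  [ 0  1  -3   0 ]
  [ 0  0   0   1 ]
R1 := R1 + 6·R3
  [ 1  0   0  0 ]
  [ 0  1  -3  0 ]
  [ 0  0   0  1 ]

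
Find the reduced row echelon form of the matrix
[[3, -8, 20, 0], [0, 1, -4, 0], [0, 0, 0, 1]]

[[1, 0, -4, 0], [0, 1, -4, 0], [0, 0, 0, 1]]

R1 -> 1/3·R1
  [ 1  -8/3  20/3  0 ]
  [ 0     1    -4  0 ]
  [ 0     0     0  1 ]
R1 -> R1 + 8/3·R2
  [ 1  0  -4  0 ]
  [ 0  1  -4  0 ]
  [ 0  0   0  1 ]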